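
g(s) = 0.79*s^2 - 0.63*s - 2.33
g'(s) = 1.58*s - 0.63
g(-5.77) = 27.61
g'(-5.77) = -9.75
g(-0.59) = -1.68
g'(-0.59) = -1.56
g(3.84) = 6.90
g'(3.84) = 5.44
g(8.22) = 45.87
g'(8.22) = 12.36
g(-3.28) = 8.24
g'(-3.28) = -5.81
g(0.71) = -2.38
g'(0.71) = 0.49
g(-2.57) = 4.51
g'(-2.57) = -4.69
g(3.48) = 5.04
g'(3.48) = 4.87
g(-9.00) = 67.33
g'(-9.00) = -14.85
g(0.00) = -2.33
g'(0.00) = -0.63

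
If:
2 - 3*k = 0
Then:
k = 2/3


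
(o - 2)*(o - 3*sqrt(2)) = o^2 - 3*sqrt(2)*o - 2*o + 6*sqrt(2)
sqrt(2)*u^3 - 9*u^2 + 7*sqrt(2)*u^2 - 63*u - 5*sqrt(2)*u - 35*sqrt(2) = (u + 7)*(u - 5*sqrt(2))*(sqrt(2)*u + 1)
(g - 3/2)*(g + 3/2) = g^2 - 9/4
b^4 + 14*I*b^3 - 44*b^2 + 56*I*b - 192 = (b - 2*I)*(b + 2*I)*(b + 6*I)*(b + 8*I)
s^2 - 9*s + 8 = (s - 8)*(s - 1)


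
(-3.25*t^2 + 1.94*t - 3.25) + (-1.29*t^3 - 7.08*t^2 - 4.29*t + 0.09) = -1.29*t^3 - 10.33*t^2 - 2.35*t - 3.16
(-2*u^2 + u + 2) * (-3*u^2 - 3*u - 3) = 6*u^4 + 3*u^3 - 3*u^2 - 9*u - 6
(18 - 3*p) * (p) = -3*p^2 + 18*p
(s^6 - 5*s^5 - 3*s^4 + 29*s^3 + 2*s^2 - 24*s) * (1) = s^6 - 5*s^5 - 3*s^4 + 29*s^3 + 2*s^2 - 24*s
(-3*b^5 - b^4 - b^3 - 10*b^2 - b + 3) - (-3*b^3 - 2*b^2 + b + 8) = -3*b^5 - b^4 + 2*b^3 - 8*b^2 - 2*b - 5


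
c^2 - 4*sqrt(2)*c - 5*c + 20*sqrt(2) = (c - 5)*(c - 4*sqrt(2))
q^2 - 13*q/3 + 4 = (q - 3)*(q - 4/3)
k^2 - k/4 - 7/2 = (k - 2)*(k + 7/4)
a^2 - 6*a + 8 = (a - 4)*(a - 2)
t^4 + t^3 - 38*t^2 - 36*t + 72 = (t - 6)*(t - 1)*(t + 2)*(t + 6)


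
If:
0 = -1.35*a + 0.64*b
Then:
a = 0.474074074074074*b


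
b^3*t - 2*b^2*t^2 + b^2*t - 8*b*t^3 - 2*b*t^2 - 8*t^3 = (b - 4*t)*(b + 2*t)*(b*t + t)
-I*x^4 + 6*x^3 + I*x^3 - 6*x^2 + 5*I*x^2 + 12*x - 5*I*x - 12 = (x - I)*(x + 3*I)*(x + 4*I)*(-I*x + I)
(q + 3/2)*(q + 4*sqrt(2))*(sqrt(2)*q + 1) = sqrt(2)*q^3 + 3*sqrt(2)*q^2/2 + 9*q^2 + 4*sqrt(2)*q + 27*q/2 + 6*sqrt(2)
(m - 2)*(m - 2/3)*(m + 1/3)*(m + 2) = m^4 - m^3/3 - 38*m^2/9 + 4*m/3 + 8/9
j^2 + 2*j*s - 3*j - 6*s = (j - 3)*(j + 2*s)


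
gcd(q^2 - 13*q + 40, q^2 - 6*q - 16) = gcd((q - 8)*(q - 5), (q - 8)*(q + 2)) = q - 8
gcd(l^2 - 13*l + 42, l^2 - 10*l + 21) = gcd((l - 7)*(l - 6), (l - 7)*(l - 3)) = l - 7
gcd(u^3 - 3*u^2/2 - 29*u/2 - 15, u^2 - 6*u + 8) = 1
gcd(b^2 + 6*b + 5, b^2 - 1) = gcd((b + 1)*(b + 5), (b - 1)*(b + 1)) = b + 1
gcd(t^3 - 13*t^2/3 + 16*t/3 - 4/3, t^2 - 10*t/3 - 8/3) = 1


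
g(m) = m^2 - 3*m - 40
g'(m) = 2*m - 3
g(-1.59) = -32.70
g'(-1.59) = -6.18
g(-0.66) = -37.58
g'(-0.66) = -4.32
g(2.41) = -41.42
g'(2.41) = 1.82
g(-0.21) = -39.33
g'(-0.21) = -3.42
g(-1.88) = -30.83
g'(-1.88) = -6.76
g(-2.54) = -25.93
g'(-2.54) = -8.08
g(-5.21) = 2.77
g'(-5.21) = -13.42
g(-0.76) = -37.14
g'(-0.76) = -4.52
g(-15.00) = 230.00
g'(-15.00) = -33.00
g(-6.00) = 14.00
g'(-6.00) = -15.00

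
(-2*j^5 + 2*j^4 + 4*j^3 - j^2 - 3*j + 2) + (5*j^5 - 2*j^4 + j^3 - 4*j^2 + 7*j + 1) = 3*j^5 + 5*j^3 - 5*j^2 + 4*j + 3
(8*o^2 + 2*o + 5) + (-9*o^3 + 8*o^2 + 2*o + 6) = -9*o^3 + 16*o^2 + 4*o + 11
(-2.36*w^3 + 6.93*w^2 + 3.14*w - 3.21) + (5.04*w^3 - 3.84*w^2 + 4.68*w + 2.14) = 2.68*w^3 + 3.09*w^2 + 7.82*w - 1.07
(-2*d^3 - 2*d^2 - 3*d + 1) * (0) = 0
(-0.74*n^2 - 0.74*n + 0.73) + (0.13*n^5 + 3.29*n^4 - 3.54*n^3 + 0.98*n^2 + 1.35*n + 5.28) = 0.13*n^5 + 3.29*n^4 - 3.54*n^3 + 0.24*n^2 + 0.61*n + 6.01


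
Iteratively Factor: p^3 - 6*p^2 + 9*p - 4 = (p - 1)*(p^2 - 5*p + 4) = (p - 4)*(p - 1)*(p - 1)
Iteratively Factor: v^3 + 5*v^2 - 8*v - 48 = (v + 4)*(v^2 + v - 12) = (v - 3)*(v + 4)*(v + 4)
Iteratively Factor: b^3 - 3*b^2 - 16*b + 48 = (b - 3)*(b^2 - 16) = (b - 4)*(b - 3)*(b + 4)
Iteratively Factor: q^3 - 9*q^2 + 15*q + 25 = (q + 1)*(q^2 - 10*q + 25) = (q - 5)*(q + 1)*(q - 5)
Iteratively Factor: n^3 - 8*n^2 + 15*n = (n)*(n^2 - 8*n + 15) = n*(n - 3)*(n - 5)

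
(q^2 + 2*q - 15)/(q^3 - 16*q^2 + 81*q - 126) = (q + 5)/(q^2 - 13*q + 42)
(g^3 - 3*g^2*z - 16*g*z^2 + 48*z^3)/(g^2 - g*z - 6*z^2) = (g^2 - 16*z^2)/(g + 2*z)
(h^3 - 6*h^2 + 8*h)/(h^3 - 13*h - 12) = h*(h - 2)/(h^2 + 4*h + 3)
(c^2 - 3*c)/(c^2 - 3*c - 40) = c*(3 - c)/(-c^2 + 3*c + 40)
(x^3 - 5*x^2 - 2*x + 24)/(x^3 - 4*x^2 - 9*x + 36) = (x + 2)/(x + 3)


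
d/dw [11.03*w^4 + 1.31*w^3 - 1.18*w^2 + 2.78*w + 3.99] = 44.12*w^3 + 3.93*w^2 - 2.36*w + 2.78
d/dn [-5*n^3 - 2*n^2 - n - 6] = -15*n^2 - 4*n - 1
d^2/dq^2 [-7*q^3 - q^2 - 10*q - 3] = -42*q - 2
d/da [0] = 0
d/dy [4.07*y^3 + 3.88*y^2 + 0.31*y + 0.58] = 12.21*y^2 + 7.76*y + 0.31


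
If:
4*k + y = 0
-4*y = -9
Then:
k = -9/16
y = 9/4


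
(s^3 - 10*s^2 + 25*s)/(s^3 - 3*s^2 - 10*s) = (s - 5)/(s + 2)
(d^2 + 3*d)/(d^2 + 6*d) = (d + 3)/(d + 6)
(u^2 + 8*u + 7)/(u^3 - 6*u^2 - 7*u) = (u + 7)/(u*(u - 7))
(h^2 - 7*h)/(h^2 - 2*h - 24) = h*(7 - h)/(-h^2 + 2*h + 24)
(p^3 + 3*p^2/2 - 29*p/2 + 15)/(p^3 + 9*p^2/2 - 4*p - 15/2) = (p - 2)/(p + 1)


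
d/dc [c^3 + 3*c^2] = 3*c*(c + 2)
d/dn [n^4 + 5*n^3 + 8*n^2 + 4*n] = 4*n^3 + 15*n^2 + 16*n + 4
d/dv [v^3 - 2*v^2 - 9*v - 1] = 3*v^2 - 4*v - 9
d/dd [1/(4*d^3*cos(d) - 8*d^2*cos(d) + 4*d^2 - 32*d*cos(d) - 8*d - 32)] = (d^3*sin(d) - 2*d^2*sin(d) - 3*d^2*cos(d) - 8*d*sin(d) + 4*d*cos(d) - 2*d + 8*cos(d) + 2)/(4*(d - 4)^2*(d + 2)^2*(d*cos(d) + 1)^2)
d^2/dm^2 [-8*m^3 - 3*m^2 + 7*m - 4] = -48*m - 6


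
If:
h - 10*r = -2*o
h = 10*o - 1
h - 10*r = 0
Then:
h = -1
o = 0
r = -1/10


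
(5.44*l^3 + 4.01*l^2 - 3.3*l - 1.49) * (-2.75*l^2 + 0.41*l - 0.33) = -14.96*l^5 - 8.7971*l^4 + 8.9239*l^3 + 1.4212*l^2 + 0.4781*l + 0.4917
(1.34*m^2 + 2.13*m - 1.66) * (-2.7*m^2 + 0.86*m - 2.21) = -3.618*m^4 - 4.5986*m^3 + 3.3524*m^2 - 6.1349*m + 3.6686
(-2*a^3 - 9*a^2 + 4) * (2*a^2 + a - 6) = -4*a^5 - 20*a^4 + 3*a^3 + 62*a^2 + 4*a - 24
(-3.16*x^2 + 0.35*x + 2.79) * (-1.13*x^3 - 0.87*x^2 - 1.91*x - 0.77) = 3.5708*x^5 + 2.3537*x^4 + 2.5784*x^3 - 0.6626*x^2 - 5.5984*x - 2.1483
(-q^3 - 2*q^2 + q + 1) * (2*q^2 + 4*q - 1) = -2*q^5 - 8*q^4 - 5*q^3 + 8*q^2 + 3*q - 1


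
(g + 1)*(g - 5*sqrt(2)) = g^2 - 5*sqrt(2)*g + g - 5*sqrt(2)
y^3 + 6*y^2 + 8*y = y*(y + 2)*(y + 4)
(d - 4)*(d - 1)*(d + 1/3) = d^3 - 14*d^2/3 + 7*d/3 + 4/3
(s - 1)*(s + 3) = s^2 + 2*s - 3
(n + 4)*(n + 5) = n^2 + 9*n + 20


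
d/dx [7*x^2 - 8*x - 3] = 14*x - 8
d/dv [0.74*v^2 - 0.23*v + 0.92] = 1.48*v - 0.23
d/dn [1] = 0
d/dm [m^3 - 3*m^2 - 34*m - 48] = 3*m^2 - 6*m - 34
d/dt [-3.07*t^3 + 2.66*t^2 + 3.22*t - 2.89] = -9.21*t^2 + 5.32*t + 3.22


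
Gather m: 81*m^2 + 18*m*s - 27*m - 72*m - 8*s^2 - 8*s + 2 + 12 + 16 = 81*m^2 + m*(18*s - 99) - 8*s^2 - 8*s + 30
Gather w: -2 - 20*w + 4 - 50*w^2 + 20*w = 2 - 50*w^2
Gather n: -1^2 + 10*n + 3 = 10*n + 2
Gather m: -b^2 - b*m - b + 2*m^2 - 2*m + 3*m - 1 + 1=-b^2 - b + 2*m^2 + m*(1 - b)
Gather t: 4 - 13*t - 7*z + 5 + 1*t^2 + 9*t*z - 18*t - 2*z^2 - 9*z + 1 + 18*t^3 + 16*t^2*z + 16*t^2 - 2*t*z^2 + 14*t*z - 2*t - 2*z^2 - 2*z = 18*t^3 + t^2*(16*z + 17) + t*(-2*z^2 + 23*z - 33) - 4*z^2 - 18*z + 10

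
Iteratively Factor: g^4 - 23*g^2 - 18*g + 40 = (g + 4)*(g^3 - 4*g^2 - 7*g + 10) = (g - 1)*(g + 4)*(g^2 - 3*g - 10) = (g - 1)*(g + 2)*(g + 4)*(g - 5)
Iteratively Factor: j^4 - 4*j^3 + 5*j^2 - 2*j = (j - 2)*(j^3 - 2*j^2 + j) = (j - 2)*(j - 1)*(j^2 - j) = (j - 2)*(j - 1)^2*(j)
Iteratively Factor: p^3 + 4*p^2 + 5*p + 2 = (p + 1)*(p^2 + 3*p + 2) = (p + 1)*(p + 2)*(p + 1)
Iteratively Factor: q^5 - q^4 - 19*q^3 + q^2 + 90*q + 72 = (q + 3)*(q^4 - 4*q^3 - 7*q^2 + 22*q + 24) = (q + 2)*(q + 3)*(q^3 - 6*q^2 + 5*q + 12) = (q - 3)*(q + 2)*(q + 3)*(q^2 - 3*q - 4) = (q - 3)*(q + 1)*(q + 2)*(q + 3)*(q - 4)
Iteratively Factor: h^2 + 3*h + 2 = (h + 1)*(h + 2)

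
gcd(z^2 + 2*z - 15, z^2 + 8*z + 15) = z + 5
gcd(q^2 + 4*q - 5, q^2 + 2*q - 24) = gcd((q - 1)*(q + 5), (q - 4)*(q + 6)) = 1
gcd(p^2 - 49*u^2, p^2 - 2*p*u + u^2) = 1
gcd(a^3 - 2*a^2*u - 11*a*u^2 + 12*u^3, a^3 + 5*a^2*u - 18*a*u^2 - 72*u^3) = -a^2 + a*u + 12*u^2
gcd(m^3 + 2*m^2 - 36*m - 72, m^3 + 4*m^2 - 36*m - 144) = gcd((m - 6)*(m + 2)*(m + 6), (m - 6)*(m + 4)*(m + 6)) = m^2 - 36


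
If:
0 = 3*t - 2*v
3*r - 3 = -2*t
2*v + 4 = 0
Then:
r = 17/9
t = -4/3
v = -2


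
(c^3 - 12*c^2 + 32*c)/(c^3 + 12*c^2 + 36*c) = (c^2 - 12*c + 32)/(c^2 + 12*c + 36)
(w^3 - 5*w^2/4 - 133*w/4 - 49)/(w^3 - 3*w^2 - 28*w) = (w + 7/4)/w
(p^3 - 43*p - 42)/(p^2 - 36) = (p^2 - 6*p - 7)/(p - 6)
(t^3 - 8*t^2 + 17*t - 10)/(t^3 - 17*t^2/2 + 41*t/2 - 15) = 2*(t - 1)/(2*t - 3)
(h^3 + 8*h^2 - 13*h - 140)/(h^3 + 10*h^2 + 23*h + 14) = (h^2 + h - 20)/(h^2 + 3*h + 2)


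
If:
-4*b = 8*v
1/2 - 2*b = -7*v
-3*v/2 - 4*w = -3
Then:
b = 1/11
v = -1/22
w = 135/176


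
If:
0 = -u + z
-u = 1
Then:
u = -1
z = -1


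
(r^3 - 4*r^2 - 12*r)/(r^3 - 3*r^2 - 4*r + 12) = r*(r - 6)/(r^2 - 5*r + 6)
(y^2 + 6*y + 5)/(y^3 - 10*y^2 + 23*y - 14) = (y^2 + 6*y + 5)/(y^3 - 10*y^2 + 23*y - 14)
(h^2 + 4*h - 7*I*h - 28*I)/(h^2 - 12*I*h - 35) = (h + 4)/(h - 5*I)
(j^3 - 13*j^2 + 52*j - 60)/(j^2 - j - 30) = (j^2 - 7*j + 10)/(j + 5)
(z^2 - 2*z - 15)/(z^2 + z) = (z^2 - 2*z - 15)/(z*(z + 1))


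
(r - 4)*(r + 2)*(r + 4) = r^3 + 2*r^2 - 16*r - 32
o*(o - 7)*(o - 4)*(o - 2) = o^4 - 13*o^3 + 50*o^2 - 56*o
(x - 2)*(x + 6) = x^2 + 4*x - 12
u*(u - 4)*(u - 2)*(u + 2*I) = u^4 - 6*u^3 + 2*I*u^3 + 8*u^2 - 12*I*u^2 + 16*I*u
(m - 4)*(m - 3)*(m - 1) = m^3 - 8*m^2 + 19*m - 12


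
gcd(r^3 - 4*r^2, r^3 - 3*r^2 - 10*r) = r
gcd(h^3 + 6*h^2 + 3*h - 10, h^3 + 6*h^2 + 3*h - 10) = h^3 + 6*h^2 + 3*h - 10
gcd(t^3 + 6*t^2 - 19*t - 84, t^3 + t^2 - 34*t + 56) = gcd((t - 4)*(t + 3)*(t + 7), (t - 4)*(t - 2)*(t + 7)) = t^2 + 3*t - 28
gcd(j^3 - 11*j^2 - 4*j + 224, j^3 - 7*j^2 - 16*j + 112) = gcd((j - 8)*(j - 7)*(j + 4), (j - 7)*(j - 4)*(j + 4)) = j^2 - 3*j - 28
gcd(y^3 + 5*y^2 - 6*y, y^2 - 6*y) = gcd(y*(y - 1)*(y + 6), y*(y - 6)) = y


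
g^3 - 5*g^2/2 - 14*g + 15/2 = (g - 5)*(g - 1/2)*(g + 3)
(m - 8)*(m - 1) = m^2 - 9*m + 8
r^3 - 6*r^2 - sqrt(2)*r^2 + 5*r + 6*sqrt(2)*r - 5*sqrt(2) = (r - 5)*(r - 1)*(r - sqrt(2))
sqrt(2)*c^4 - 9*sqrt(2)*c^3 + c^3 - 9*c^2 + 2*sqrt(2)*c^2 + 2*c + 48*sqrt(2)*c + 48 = (c - 8)*(c - 3)*(c + 2)*(sqrt(2)*c + 1)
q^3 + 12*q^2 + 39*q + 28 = (q + 1)*(q + 4)*(q + 7)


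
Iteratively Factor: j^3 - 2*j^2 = (j - 2)*(j^2) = j*(j - 2)*(j)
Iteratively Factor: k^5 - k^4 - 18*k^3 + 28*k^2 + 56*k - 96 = (k - 2)*(k^4 + k^3 - 16*k^2 - 4*k + 48) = (k - 2)*(k + 4)*(k^3 - 3*k^2 - 4*k + 12) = (k - 3)*(k - 2)*(k + 4)*(k^2 - 4) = (k - 3)*(k - 2)^2*(k + 4)*(k + 2)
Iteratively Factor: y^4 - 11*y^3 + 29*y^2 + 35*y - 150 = (y - 5)*(y^3 - 6*y^2 - y + 30) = (y - 5)*(y + 2)*(y^2 - 8*y + 15) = (y - 5)*(y - 3)*(y + 2)*(y - 5)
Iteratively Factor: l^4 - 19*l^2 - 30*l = (l + 2)*(l^3 - 2*l^2 - 15*l) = (l - 5)*(l + 2)*(l^2 + 3*l) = l*(l - 5)*(l + 2)*(l + 3)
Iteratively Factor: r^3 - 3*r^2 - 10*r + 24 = (r - 2)*(r^2 - r - 12) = (r - 2)*(r + 3)*(r - 4)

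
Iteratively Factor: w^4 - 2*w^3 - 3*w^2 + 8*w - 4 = (w - 1)*(w^3 - w^2 - 4*w + 4) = (w - 1)^2*(w^2 - 4) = (w - 1)^2*(w + 2)*(w - 2)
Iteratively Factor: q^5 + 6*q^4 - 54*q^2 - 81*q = (q + 3)*(q^4 + 3*q^3 - 9*q^2 - 27*q) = q*(q + 3)*(q^3 + 3*q^2 - 9*q - 27) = q*(q + 3)^2*(q^2 - 9) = q*(q - 3)*(q + 3)^2*(q + 3)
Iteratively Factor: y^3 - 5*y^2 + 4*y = (y - 4)*(y^2 - y) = (y - 4)*(y - 1)*(y)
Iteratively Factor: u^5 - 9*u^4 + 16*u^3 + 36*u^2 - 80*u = (u + 2)*(u^4 - 11*u^3 + 38*u^2 - 40*u) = u*(u + 2)*(u^3 - 11*u^2 + 38*u - 40) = u*(u - 4)*(u + 2)*(u^2 - 7*u + 10) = u*(u - 4)*(u - 2)*(u + 2)*(u - 5)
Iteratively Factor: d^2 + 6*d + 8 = (d + 2)*(d + 4)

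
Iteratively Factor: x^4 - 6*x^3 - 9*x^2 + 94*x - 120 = (x - 3)*(x^3 - 3*x^2 - 18*x + 40) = (x - 5)*(x - 3)*(x^2 + 2*x - 8) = (x - 5)*(x - 3)*(x + 4)*(x - 2)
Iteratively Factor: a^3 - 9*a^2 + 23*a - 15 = (a - 5)*(a^2 - 4*a + 3) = (a - 5)*(a - 3)*(a - 1)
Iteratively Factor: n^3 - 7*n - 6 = (n + 2)*(n^2 - 2*n - 3) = (n + 1)*(n + 2)*(n - 3)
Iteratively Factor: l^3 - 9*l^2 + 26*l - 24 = (l - 3)*(l^2 - 6*l + 8) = (l - 3)*(l - 2)*(l - 4)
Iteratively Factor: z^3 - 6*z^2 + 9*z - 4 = (z - 4)*(z^2 - 2*z + 1) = (z - 4)*(z - 1)*(z - 1)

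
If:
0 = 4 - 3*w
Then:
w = 4/3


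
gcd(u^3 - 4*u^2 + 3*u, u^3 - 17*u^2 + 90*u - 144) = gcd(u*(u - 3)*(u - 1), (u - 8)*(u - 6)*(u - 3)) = u - 3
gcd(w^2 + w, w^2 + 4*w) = w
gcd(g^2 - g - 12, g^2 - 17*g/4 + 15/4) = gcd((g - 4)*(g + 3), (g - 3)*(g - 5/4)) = 1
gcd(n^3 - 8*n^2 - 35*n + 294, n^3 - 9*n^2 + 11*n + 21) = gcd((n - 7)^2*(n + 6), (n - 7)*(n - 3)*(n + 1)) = n - 7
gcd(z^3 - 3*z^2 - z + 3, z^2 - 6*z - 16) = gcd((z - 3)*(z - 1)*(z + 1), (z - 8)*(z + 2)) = 1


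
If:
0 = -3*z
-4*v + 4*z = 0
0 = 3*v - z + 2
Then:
No Solution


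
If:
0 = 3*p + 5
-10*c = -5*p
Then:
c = -5/6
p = -5/3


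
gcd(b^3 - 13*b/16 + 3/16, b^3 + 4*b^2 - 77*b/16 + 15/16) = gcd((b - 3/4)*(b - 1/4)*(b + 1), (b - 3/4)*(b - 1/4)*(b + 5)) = b^2 - b + 3/16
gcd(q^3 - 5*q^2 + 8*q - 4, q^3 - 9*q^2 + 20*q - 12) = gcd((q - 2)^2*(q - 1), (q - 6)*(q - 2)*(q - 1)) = q^2 - 3*q + 2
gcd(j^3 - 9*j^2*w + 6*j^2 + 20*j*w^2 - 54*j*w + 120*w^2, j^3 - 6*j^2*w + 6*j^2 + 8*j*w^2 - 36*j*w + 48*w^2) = -j^2 + 4*j*w - 6*j + 24*w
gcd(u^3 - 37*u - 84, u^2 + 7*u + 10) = 1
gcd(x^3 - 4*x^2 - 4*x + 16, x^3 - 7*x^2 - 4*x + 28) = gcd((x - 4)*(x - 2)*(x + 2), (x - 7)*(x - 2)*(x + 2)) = x^2 - 4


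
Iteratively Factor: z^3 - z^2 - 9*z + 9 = (z + 3)*(z^2 - 4*z + 3) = (z - 1)*(z + 3)*(z - 3)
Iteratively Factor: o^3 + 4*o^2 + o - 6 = (o + 3)*(o^2 + o - 2) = (o + 2)*(o + 3)*(o - 1)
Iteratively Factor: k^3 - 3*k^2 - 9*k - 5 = (k - 5)*(k^2 + 2*k + 1) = (k - 5)*(k + 1)*(k + 1)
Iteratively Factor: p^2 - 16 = (p - 4)*(p + 4)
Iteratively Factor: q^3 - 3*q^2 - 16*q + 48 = (q + 4)*(q^2 - 7*q + 12) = (q - 4)*(q + 4)*(q - 3)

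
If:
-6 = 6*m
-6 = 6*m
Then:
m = -1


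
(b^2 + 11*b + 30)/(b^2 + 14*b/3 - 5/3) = 3*(b + 6)/(3*b - 1)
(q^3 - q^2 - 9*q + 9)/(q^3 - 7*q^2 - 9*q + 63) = (q - 1)/(q - 7)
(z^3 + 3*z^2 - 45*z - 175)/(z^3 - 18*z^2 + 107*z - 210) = (z^2 + 10*z + 25)/(z^2 - 11*z + 30)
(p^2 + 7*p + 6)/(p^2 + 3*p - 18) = (p + 1)/(p - 3)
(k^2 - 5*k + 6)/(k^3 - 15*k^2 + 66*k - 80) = (k - 3)/(k^2 - 13*k + 40)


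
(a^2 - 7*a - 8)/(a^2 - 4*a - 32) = (a + 1)/(a + 4)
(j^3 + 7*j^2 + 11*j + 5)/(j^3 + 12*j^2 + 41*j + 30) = (j + 1)/(j + 6)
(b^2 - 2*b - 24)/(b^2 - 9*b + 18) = (b + 4)/(b - 3)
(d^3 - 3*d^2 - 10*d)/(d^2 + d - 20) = d*(d^2 - 3*d - 10)/(d^2 + d - 20)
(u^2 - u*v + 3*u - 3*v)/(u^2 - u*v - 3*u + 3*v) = (u + 3)/(u - 3)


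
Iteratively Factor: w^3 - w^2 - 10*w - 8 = (w + 2)*(w^2 - 3*w - 4) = (w - 4)*(w + 2)*(w + 1)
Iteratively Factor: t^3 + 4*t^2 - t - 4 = (t + 4)*(t^2 - 1) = (t + 1)*(t + 4)*(t - 1)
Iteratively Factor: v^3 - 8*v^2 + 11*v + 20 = (v - 4)*(v^2 - 4*v - 5) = (v - 4)*(v + 1)*(v - 5)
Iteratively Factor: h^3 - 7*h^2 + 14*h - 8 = (h - 1)*(h^2 - 6*h + 8) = (h - 4)*(h - 1)*(h - 2)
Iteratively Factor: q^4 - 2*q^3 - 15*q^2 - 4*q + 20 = (q + 2)*(q^3 - 4*q^2 - 7*q + 10) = (q + 2)^2*(q^2 - 6*q + 5) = (q - 1)*(q + 2)^2*(q - 5)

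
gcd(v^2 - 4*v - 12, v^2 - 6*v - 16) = v + 2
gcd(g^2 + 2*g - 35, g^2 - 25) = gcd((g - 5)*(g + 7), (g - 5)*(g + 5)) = g - 5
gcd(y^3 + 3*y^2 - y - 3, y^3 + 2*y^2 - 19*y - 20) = y + 1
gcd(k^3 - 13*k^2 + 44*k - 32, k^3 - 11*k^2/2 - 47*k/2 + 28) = k^2 - 9*k + 8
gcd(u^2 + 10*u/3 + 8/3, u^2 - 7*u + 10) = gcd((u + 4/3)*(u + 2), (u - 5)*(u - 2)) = 1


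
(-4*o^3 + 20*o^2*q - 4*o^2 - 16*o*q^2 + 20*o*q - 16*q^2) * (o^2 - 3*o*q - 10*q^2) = -4*o^5 + 32*o^4*q - 4*o^4 - 36*o^3*q^2 + 32*o^3*q - 152*o^2*q^3 - 36*o^2*q^2 + 160*o*q^4 - 152*o*q^3 + 160*q^4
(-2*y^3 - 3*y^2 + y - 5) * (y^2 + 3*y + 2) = -2*y^5 - 9*y^4 - 12*y^3 - 8*y^2 - 13*y - 10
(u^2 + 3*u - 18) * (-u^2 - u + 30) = -u^4 - 4*u^3 + 45*u^2 + 108*u - 540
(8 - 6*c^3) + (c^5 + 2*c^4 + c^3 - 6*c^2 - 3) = c^5 + 2*c^4 - 5*c^3 - 6*c^2 + 5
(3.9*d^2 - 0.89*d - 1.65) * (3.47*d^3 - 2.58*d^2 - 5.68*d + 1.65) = 13.533*d^5 - 13.1503*d^4 - 25.5813*d^3 + 15.7472*d^2 + 7.9035*d - 2.7225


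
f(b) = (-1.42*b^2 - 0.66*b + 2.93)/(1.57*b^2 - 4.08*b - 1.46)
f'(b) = (4.08 - 3.14*b)*(-1.42*b^2 - 0.66*b + 2.93)/(1.57*b^2 - 4.08*b - 1.46)^2 + (-2.84*b - 0.66)/(1.57*b^2 - 4.08*b - 1.46)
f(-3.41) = -0.37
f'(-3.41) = 0.12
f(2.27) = 2.24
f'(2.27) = 5.29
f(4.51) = -2.40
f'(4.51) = 0.89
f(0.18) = -1.29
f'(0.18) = 2.66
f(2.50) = 4.11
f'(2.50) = 12.59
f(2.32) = 2.52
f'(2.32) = 6.19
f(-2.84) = -0.29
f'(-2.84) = 0.16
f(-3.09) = -0.33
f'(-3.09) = 0.14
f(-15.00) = -0.74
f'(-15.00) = 0.01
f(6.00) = -1.71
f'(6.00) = 0.24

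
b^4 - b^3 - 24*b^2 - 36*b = b*(b - 6)*(b + 2)*(b + 3)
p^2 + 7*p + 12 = (p + 3)*(p + 4)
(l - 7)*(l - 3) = l^2 - 10*l + 21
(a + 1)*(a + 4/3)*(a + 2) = a^3 + 13*a^2/3 + 6*a + 8/3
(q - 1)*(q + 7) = q^2 + 6*q - 7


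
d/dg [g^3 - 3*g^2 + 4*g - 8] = 3*g^2 - 6*g + 4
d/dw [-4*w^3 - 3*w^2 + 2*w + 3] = -12*w^2 - 6*w + 2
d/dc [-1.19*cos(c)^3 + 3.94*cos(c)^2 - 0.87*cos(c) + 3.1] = (3.57*cos(c)^2 - 7.88*cos(c) + 0.87)*sin(c)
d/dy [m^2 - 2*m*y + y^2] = -2*m + 2*y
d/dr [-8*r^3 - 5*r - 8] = -24*r^2 - 5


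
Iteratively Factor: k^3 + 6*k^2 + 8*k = (k + 2)*(k^2 + 4*k) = (k + 2)*(k + 4)*(k)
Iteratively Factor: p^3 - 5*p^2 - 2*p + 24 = (p - 4)*(p^2 - p - 6) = (p - 4)*(p + 2)*(p - 3)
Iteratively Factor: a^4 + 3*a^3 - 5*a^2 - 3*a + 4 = (a + 4)*(a^3 - a^2 - a + 1) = (a + 1)*(a + 4)*(a^2 - 2*a + 1) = (a - 1)*(a + 1)*(a + 4)*(a - 1)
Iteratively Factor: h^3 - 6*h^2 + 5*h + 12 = (h - 3)*(h^2 - 3*h - 4) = (h - 4)*(h - 3)*(h + 1)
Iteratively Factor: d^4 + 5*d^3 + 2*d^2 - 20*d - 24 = (d + 3)*(d^3 + 2*d^2 - 4*d - 8) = (d + 2)*(d + 3)*(d^2 - 4) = (d + 2)^2*(d + 3)*(d - 2)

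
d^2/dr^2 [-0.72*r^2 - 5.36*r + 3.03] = -1.44000000000000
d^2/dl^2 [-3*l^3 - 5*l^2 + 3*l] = -18*l - 10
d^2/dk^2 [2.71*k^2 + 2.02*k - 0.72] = 5.42000000000000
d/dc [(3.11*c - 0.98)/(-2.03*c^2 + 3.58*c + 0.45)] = (6.3133*c^2 - 3.9788*c + 4.9079)/(4.1209*c^4 - 14.5348*c^3 + 10.9894*c^2 + 3.222*c + 0.2025)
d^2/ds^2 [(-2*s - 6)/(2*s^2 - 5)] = 8*(-8*s^2*(s + 3) + 3*(s + 1)*(2*s^2 - 5))/(2*s^2 - 5)^3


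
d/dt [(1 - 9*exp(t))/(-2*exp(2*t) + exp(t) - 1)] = (-(4*exp(t) - 1)*(9*exp(t) - 1) + 18*exp(2*t) - 9*exp(t) + 9)*exp(t)/(2*exp(2*t) - exp(t) + 1)^2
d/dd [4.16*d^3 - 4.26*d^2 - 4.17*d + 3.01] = 12.48*d^2 - 8.52*d - 4.17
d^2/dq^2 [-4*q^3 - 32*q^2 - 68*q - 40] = -24*q - 64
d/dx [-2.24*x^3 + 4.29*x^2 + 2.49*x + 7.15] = -6.72*x^2 + 8.58*x + 2.49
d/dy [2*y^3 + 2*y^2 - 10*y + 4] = 6*y^2 + 4*y - 10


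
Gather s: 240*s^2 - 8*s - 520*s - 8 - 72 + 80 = 240*s^2 - 528*s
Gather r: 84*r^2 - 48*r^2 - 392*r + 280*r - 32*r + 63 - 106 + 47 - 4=36*r^2 - 144*r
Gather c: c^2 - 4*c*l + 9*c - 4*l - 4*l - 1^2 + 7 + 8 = c^2 + c*(9 - 4*l) - 8*l + 14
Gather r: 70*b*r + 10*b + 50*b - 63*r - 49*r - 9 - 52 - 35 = 60*b + r*(70*b - 112) - 96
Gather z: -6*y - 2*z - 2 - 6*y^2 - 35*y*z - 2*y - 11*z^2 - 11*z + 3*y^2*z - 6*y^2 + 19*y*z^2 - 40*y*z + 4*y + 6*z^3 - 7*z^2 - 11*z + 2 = -12*y^2 - 4*y + 6*z^3 + z^2*(19*y - 18) + z*(3*y^2 - 75*y - 24)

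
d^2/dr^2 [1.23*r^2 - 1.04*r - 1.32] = 2.46000000000000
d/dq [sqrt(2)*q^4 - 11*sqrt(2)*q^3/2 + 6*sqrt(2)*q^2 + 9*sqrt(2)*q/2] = sqrt(2)*(8*q^3 - 33*q^2 + 24*q + 9)/2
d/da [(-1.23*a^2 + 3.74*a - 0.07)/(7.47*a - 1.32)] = (-9.1881*a^2 + 3.2472*a - 4.4139)/(55.8009*a^2 - 19.7208*a + 1.7424)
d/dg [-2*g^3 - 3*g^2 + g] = -6*g^2 - 6*g + 1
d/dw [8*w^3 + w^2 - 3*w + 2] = 24*w^2 + 2*w - 3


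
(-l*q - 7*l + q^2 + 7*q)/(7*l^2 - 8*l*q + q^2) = (q + 7)/(-7*l + q)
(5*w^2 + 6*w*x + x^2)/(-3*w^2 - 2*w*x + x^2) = (5*w + x)/(-3*w + x)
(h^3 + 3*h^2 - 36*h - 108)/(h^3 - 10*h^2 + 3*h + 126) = (h + 6)/(h - 7)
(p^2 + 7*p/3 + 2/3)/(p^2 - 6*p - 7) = (3*p^2 + 7*p + 2)/(3*(p^2 - 6*p - 7))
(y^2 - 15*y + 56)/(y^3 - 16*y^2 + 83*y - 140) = (y - 8)/(y^2 - 9*y + 20)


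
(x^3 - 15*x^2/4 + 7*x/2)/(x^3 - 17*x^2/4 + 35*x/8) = 2*(x - 2)/(2*x - 5)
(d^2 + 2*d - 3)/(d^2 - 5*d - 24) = (d - 1)/(d - 8)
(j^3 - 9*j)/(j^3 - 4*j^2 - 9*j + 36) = j/(j - 4)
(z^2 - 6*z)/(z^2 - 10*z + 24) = z/(z - 4)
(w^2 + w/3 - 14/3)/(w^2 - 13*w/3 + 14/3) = (3*w + 7)/(3*w - 7)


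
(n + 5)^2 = n^2 + 10*n + 25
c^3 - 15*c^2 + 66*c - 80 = (c - 8)*(c - 5)*(c - 2)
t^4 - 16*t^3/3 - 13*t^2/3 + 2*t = t*(t - 6)*(t - 1/3)*(t + 1)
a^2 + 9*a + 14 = (a + 2)*(a + 7)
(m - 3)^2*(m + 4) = m^3 - 2*m^2 - 15*m + 36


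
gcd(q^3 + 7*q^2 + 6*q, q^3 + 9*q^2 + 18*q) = q^2 + 6*q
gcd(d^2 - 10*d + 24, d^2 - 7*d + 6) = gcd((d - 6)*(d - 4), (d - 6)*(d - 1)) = d - 6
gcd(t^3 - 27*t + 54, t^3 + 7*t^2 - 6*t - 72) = t^2 + 3*t - 18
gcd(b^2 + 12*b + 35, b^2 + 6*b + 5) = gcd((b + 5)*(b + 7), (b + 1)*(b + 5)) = b + 5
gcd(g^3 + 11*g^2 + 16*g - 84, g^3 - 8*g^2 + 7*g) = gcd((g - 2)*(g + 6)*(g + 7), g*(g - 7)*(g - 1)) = 1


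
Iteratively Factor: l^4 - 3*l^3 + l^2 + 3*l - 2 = (l + 1)*(l^3 - 4*l^2 + 5*l - 2) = (l - 2)*(l + 1)*(l^2 - 2*l + 1) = (l - 2)*(l - 1)*(l + 1)*(l - 1)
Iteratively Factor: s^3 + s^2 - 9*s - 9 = (s - 3)*(s^2 + 4*s + 3) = (s - 3)*(s + 1)*(s + 3)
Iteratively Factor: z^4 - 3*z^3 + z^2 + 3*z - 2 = (z - 1)*(z^3 - 2*z^2 - z + 2) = (z - 1)^2*(z^2 - z - 2) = (z - 1)^2*(z + 1)*(z - 2)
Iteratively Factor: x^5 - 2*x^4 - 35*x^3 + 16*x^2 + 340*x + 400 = (x + 2)*(x^4 - 4*x^3 - 27*x^2 + 70*x + 200) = (x + 2)*(x + 4)*(x^3 - 8*x^2 + 5*x + 50) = (x - 5)*(x + 2)*(x + 4)*(x^2 - 3*x - 10) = (x - 5)^2*(x + 2)*(x + 4)*(x + 2)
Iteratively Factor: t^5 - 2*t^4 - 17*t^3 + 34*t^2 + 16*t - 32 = (t - 1)*(t^4 - t^3 - 18*t^2 + 16*t + 32) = (t - 1)*(t + 1)*(t^3 - 2*t^2 - 16*t + 32) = (t - 1)*(t + 1)*(t + 4)*(t^2 - 6*t + 8) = (t - 4)*(t - 1)*(t + 1)*(t + 4)*(t - 2)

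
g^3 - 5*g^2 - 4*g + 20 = (g - 5)*(g - 2)*(g + 2)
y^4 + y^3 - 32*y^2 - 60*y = y*(y - 6)*(y + 2)*(y + 5)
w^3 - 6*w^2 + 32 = (w - 4)^2*(w + 2)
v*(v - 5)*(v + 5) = v^3 - 25*v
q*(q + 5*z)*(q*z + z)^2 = q^4*z^2 + 5*q^3*z^3 + 2*q^3*z^2 + 10*q^2*z^3 + q^2*z^2 + 5*q*z^3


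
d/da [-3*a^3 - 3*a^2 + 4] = 3*a*(-3*a - 2)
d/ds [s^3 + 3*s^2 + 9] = 3*s*(s + 2)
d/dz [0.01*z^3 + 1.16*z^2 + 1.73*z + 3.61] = 0.03*z^2 + 2.32*z + 1.73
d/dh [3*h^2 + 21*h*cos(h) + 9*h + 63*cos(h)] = -21*h*sin(h) + 6*h - 63*sin(h) + 21*cos(h) + 9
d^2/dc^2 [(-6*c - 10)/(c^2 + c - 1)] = 4*(-(2*c + 1)^2*(3*c + 5) + (9*c + 8)*(c^2 + c - 1))/(c^2 + c - 1)^3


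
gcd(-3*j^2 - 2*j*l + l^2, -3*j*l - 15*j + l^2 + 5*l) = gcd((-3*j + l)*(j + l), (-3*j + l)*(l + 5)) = 3*j - l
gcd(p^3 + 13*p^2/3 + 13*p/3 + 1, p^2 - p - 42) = 1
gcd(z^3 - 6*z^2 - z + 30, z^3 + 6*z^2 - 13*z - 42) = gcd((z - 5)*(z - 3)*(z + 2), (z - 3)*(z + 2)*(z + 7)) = z^2 - z - 6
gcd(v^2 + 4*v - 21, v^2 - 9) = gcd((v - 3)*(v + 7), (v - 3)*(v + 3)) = v - 3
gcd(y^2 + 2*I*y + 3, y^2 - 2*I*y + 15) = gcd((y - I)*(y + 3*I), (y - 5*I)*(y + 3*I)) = y + 3*I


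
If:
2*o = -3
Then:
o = -3/2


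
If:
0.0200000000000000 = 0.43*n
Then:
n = 0.05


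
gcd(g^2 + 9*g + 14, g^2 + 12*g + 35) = g + 7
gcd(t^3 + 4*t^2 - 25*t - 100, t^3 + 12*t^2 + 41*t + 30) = t + 5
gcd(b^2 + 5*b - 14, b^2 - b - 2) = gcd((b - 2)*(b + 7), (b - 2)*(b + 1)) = b - 2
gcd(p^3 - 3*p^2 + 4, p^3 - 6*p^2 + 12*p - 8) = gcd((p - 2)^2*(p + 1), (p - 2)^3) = p^2 - 4*p + 4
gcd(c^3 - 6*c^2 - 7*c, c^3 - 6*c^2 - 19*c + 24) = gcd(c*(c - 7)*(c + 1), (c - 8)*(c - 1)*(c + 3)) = 1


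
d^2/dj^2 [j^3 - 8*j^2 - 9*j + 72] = 6*j - 16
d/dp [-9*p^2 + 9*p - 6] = 9 - 18*p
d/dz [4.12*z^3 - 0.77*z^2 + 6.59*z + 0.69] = 12.36*z^2 - 1.54*z + 6.59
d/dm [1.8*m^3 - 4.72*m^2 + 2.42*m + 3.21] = 5.4*m^2 - 9.44*m + 2.42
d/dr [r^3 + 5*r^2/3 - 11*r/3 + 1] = 3*r^2 + 10*r/3 - 11/3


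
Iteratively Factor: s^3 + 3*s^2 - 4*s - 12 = (s - 2)*(s^2 + 5*s + 6) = (s - 2)*(s + 3)*(s + 2)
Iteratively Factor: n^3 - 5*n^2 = (n)*(n^2 - 5*n) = n*(n - 5)*(n)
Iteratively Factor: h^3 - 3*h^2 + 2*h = (h)*(h^2 - 3*h + 2) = h*(h - 2)*(h - 1)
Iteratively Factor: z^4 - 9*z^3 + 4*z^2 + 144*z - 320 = (z - 5)*(z^3 - 4*z^2 - 16*z + 64) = (z - 5)*(z + 4)*(z^2 - 8*z + 16) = (z - 5)*(z - 4)*(z + 4)*(z - 4)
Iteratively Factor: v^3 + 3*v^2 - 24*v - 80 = (v - 5)*(v^2 + 8*v + 16) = (v - 5)*(v + 4)*(v + 4)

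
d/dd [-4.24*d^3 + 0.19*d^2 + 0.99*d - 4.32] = -12.72*d^2 + 0.38*d + 0.99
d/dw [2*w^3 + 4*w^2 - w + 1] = 6*w^2 + 8*w - 1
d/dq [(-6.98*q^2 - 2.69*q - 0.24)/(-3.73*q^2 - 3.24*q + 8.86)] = (12.5815*q^2 - 125.476*q - 24.611)/(13.9129*q^4 + 24.1704*q^3 - 55.598*q^2 - 57.4128*q + 78.4996)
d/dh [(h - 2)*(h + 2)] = 2*h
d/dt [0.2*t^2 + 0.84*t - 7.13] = 0.4*t + 0.84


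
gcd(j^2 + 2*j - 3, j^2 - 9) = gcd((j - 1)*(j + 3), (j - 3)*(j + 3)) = j + 3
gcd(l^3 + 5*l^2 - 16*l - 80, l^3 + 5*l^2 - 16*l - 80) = l^3 + 5*l^2 - 16*l - 80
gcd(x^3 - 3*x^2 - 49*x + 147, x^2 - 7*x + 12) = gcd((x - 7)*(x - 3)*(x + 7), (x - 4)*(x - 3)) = x - 3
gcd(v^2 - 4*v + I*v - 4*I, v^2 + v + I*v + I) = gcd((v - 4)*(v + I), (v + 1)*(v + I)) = v + I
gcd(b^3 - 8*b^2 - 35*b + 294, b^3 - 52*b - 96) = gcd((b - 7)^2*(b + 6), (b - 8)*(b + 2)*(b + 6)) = b + 6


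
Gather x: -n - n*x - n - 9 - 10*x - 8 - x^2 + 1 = -2*n - x^2 + x*(-n - 10) - 16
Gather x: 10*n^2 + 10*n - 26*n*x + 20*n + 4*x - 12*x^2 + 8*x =10*n^2 + 30*n - 12*x^2 + x*(12 - 26*n)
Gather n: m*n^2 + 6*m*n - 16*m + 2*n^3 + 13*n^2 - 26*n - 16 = -16*m + 2*n^3 + n^2*(m + 13) + n*(6*m - 26) - 16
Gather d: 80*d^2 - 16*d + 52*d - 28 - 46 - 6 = 80*d^2 + 36*d - 80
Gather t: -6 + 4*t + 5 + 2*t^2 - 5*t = 2*t^2 - t - 1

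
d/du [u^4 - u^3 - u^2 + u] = 4*u^3 - 3*u^2 - 2*u + 1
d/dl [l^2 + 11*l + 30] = 2*l + 11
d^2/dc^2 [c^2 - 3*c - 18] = 2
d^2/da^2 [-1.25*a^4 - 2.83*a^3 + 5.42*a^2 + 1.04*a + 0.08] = -15.0*a^2 - 16.98*a + 10.84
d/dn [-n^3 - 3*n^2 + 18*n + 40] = -3*n^2 - 6*n + 18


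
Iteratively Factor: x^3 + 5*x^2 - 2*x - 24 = (x + 4)*(x^2 + x - 6) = (x - 2)*(x + 4)*(x + 3)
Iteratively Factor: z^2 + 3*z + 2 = (z + 2)*(z + 1)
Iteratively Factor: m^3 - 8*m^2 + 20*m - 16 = (m - 2)*(m^2 - 6*m + 8) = (m - 2)^2*(m - 4)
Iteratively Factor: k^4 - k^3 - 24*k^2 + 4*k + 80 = (k + 2)*(k^3 - 3*k^2 - 18*k + 40) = (k - 2)*(k + 2)*(k^2 - k - 20) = (k - 5)*(k - 2)*(k + 2)*(k + 4)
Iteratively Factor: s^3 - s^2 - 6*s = (s + 2)*(s^2 - 3*s) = s*(s + 2)*(s - 3)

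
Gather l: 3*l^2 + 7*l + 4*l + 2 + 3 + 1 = 3*l^2 + 11*l + 6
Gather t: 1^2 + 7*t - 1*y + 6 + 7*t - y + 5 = 14*t - 2*y + 12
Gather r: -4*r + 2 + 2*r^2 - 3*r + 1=2*r^2 - 7*r + 3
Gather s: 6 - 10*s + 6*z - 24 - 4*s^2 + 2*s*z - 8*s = -4*s^2 + s*(2*z - 18) + 6*z - 18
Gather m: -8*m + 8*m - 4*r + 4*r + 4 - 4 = 0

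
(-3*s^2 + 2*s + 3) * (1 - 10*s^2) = 30*s^4 - 20*s^3 - 33*s^2 + 2*s + 3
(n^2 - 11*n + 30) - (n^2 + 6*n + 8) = 22 - 17*n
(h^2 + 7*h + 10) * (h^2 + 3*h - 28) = h^4 + 10*h^3 + 3*h^2 - 166*h - 280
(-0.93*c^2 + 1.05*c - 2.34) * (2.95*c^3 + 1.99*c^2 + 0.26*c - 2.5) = -2.7435*c^5 + 1.2468*c^4 - 5.0553*c^3 - 2.0586*c^2 - 3.2334*c + 5.85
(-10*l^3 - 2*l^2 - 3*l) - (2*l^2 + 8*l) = -10*l^3 - 4*l^2 - 11*l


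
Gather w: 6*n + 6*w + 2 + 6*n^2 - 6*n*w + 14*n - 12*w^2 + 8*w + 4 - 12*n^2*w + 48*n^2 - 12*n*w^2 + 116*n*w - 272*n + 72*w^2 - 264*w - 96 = 54*n^2 - 252*n + w^2*(60 - 12*n) + w*(-12*n^2 + 110*n - 250) - 90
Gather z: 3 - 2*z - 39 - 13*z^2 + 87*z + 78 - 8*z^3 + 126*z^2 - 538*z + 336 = -8*z^3 + 113*z^2 - 453*z + 378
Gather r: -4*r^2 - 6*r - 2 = -4*r^2 - 6*r - 2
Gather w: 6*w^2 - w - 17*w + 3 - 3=6*w^2 - 18*w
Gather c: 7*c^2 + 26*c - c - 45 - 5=7*c^2 + 25*c - 50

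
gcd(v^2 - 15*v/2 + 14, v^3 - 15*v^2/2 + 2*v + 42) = v - 7/2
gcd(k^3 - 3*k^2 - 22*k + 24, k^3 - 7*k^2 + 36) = k - 6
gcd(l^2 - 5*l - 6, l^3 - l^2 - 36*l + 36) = l - 6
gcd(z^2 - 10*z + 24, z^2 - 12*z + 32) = z - 4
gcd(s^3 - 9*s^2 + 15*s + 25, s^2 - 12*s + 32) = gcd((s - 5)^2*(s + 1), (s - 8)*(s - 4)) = 1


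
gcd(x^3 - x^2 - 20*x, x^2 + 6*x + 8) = x + 4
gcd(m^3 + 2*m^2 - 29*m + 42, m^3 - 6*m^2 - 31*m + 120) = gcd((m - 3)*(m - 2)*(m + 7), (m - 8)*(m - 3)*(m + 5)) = m - 3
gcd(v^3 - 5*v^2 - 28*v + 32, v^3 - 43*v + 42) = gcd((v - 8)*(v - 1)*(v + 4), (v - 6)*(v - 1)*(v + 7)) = v - 1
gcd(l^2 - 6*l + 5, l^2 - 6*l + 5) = l^2 - 6*l + 5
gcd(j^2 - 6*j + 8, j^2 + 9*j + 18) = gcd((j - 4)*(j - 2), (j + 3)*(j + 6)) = 1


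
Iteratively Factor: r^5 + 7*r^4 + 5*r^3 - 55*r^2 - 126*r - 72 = (r + 2)*(r^4 + 5*r^3 - 5*r^2 - 45*r - 36) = (r + 2)*(r + 4)*(r^3 + r^2 - 9*r - 9) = (r + 1)*(r + 2)*(r + 4)*(r^2 - 9) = (r + 1)*(r + 2)*(r + 3)*(r + 4)*(r - 3)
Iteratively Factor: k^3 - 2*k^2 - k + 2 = (k - 1)*(k^2 - k - 2) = (k - 1)*(k + 1)*(k - 2)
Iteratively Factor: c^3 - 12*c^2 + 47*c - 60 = (c - 4)*(c^2 - 8*c + 15) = (c - 4)*(c - 3)*(c - 5)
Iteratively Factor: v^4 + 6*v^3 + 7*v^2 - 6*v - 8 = (v - 1)*(v^3 + 7*v^2 + 14*v + 8) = (v - 1)*(v + 1)*(v^2 + 6*v + 8) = (v - 1)*(v + 1)*(v + 2)*(v + 4)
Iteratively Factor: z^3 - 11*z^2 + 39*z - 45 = (z - 3)*(z^2 - 8*z + 15) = (z - 5)*(z - 3)*(z - 3)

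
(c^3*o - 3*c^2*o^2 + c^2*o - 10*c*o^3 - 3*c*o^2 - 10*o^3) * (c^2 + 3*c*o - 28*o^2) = c^5*o + c^4*o - 47*c^3*o^3 + 54*c^2*o^4 - 47*c^2*o^3 + 280*c*o^5 + 54*c*o^4 + 280*o^5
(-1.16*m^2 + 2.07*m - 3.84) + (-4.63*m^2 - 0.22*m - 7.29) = -5.79*m^2 + 1.85*m - 11.13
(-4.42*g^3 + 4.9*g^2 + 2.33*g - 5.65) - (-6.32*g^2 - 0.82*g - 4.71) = -4.42*g^3 + 11.22*g^2 + 3.15*g - 0.94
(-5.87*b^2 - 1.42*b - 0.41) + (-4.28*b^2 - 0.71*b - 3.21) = -10.15*b^2 - 2.13*b - 3.62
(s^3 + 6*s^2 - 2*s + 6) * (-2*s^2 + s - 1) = -2*s^5 - 11*s^4 + 9*s^3 - 20*s^2 + 8*s - 6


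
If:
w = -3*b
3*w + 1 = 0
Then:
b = 1/9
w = -1/3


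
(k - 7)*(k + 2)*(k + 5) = k^3 - 39*k - 70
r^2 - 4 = (r - 2)*(r + 2)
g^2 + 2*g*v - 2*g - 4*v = (g - 2)*(g + 2*v)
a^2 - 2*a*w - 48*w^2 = (a - 8*w)*(a + 6*w)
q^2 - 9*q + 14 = (q - 7)*(q - 2)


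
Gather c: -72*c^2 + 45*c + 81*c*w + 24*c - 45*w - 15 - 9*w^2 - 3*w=-72*c^2 + c*(81*w + 69) - 9*w^2 - 48*w - 15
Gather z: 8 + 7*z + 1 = 7*z + 9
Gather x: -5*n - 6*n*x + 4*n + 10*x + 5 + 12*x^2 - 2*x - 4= -n + 12*x^2 + x*(8 - 6*n) + 1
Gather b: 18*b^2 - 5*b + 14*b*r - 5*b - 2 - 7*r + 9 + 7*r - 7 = 18*b^2 + b*(14*r - 10)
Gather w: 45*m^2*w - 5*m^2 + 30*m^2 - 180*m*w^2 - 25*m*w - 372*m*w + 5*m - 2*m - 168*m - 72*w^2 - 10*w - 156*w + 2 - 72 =25*m^2 - 165*m + w^2*(-180*m - 72) + w*(45*m^2 - 397*m - 166) - 70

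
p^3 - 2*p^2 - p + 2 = (p - 2)*(p - 1)*(p + 1)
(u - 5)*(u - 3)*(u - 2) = u^3 - 10*u^2 + 31*u - 30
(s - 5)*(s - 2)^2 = s^3 - 9*s^2 + 24*s - 20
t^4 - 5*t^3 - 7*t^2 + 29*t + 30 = (t - 5)*(t - 3)*(t + 1)*(t + 2)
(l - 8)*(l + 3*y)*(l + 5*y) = l^3 + 8*l^2*y - 8*l^2 + 15*l*y^2 - 64*l*y - 120*y^2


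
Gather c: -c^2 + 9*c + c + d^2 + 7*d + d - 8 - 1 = -c^2 + 10*c + d^2 + 8*d - 9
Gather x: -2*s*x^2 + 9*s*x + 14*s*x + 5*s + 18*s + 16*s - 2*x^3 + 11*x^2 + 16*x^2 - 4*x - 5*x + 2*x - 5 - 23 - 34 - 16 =39*s - 2*x^3 + x^2*(27 - 2*s) + x*(23*s - 7) - 78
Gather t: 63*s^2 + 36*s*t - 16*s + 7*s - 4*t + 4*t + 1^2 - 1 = 63*s^2 + 36*s*t - 9*s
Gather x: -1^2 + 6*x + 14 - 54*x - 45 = -48*x - 32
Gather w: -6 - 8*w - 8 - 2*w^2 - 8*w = -2*w^2 - 16*w - 14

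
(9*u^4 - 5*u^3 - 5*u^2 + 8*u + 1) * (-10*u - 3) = -90*u^5 + 23*u^4 + 65*u^3 - 65*u^2 - 34*u - 3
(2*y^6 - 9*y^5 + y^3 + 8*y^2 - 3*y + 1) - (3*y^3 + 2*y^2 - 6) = 2*y^6 - 9*y^5 - 2*y^3 + 6*y^2 - 3*y + 7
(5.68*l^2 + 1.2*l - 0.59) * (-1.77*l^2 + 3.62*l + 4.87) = -10.0536*l^4 + 18.4376*l^3 + 33.0499*l^2 + 3.7082*l - 2.8733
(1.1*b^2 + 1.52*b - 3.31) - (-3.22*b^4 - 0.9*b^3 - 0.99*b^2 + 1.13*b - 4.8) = 3.22*b^4 + 0.9*b^3 + 2.09*b^2 + 0.39*b + 1.49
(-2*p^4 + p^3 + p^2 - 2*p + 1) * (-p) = 2*p^5 - p^4 - p^3 + 2*p^2 - p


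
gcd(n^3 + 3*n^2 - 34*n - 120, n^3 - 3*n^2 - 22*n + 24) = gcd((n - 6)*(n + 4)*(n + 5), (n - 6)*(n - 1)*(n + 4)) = n^2 - 2*n - 24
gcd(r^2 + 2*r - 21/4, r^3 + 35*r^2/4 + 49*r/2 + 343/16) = r + 7/2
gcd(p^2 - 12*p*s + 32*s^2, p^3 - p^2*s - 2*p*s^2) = 1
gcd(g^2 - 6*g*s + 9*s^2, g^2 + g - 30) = 1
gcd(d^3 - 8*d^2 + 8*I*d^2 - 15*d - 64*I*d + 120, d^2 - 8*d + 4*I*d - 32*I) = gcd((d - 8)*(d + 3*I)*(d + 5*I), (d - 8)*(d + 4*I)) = d - 8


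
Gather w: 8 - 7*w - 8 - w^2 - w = -w^2 - 8*w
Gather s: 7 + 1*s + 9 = s + 16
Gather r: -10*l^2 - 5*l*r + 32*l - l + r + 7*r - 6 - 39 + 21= -10*l^2 + 31*l + r*(8 - 5*l) - 24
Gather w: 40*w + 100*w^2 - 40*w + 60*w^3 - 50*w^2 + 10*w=60*w^3 + 50*w^2 + 10*w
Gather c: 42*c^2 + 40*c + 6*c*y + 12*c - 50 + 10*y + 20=42*c^2 + c*(6*y + 52) + 10*y - 30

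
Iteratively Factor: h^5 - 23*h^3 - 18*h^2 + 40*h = (h - 1)*(h^4 + h^3 - 22*h^2 - 40*h) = (h - 1)*(h + 4)*(h^3 - 3*h^2 - 10*h) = (h - 1)*(h + 2)*(h + 4)*(h^2 - 5*h) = (h - 5)*(h - 1)*(h + 2)*(h + 4)*(h)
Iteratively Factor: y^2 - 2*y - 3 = (y + 1)*(y - 3)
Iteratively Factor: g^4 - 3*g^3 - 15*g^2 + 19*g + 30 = (g - 5)*(g^3 + 2*g^2 - 5*g - 6) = (g - 5)*(g - 2)*(g^2 + 4*g + 3) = (g - 5)*(g - 2)*(g + 3)*(g + 1)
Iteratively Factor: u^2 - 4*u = (u)*(u - 4)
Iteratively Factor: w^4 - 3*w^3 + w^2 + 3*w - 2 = (w + 1)*(w^3 - 4*w^2 + 5*w - 2) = (w - 1)*(w + 1)*(w^2 - 3*w + 2) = (w - 1)^2*(w + 1)*(w - 2)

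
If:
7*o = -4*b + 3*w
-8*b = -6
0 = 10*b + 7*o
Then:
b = 3/4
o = -15/14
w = -3/2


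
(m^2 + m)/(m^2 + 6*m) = (m + 1)/(m + 6)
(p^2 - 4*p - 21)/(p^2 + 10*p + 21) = (p - 7)/(p + 7)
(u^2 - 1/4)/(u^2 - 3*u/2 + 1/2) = (u + 1/2)/(u - 1)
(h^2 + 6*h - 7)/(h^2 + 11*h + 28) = (h - 1)/(h + 4)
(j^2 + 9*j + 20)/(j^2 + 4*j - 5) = (j + 4)/(j - 1)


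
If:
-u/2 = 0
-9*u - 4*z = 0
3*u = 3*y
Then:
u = 0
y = 0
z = 0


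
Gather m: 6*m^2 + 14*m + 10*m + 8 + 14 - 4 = 6*m^2 + 24*m + 18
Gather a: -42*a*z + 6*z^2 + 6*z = -42*a*z + 6*z^2 + 6*z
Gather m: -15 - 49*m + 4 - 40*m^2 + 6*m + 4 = -40*m^2 - 43*m - 7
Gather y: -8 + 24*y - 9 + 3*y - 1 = 27*y - 18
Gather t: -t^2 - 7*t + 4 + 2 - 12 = -t^2 - 7*t - 6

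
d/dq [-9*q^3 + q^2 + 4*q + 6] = -27*q^2 + 2*q + 4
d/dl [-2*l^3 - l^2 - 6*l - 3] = -6*l^2 - 2*l - 6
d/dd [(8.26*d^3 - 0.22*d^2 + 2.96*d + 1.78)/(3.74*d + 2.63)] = (61.7848*d^3 + 64.3486*d^2 - 1.1572*d + 1.1276)/(13.9876*d^2 + 19.6724*d + 6.9169)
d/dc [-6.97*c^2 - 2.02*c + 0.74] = -13.94*c - 2.02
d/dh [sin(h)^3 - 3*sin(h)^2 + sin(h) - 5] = (3*sin(h)^2 - 6*sin(h) + 1)*cos(h)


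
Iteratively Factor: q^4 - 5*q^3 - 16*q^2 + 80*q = (q - 5)*(q^3 - 16*q) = (q - 5)*(q - 4)*(q^2 + 4*q) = q*(q - 5)*(q - 4)*(q + 4)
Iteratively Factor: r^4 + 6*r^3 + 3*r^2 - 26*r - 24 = (r + 4)*(r^3 + 2*r^2 - 5*r - 6) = (r - 2)*(r + 4)*(r^2 + 4*r + 3) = (r - 2)*(r + 1)*(r + 4)*(r + 3)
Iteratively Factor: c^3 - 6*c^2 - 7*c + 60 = (c - 5)*(c^2 - c - 12) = (c - 5)*(c - 4)*(c + 3)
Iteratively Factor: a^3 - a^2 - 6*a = (a - 3)*(a^2 + 2*a) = a*(a - 3)*(a + 2)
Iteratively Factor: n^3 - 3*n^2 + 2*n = (n - 1)*(n^2 - 2*n) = (n - 2)*(n - 1)*(n)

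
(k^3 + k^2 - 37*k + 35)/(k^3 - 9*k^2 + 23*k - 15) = (k + 7)/(k - 3)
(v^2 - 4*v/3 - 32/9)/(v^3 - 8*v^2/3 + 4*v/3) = (9*v^2 - 12*v - 32)/(3*v*(3*v^2 - 8*v + 4))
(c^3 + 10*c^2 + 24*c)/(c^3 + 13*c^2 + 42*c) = (c + 4)/(c + 7)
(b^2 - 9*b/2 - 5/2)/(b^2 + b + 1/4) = 2*(b - 5)/(2*b + 1)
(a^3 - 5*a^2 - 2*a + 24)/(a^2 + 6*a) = (a^3 - 5*a^2 - 2*a + 24)/(a*(a + 6))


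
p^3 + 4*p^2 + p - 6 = (p - 1)*(p + 2)*(p + 3)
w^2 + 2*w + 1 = (w + 1)^2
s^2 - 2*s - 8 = (s - 4)*(s + 2)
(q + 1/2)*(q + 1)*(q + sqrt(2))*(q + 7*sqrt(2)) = q^4 + 3*q^3/2 + 8*sqrt(2)*q^3 + 29*q^2/2 + 12*sqrt(2)*q^2 + 4*sqrt(2)*q + 21*q + 7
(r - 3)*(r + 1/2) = r^2 - 5*r/2 - 3/2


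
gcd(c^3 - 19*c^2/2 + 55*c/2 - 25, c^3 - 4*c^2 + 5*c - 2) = c - 2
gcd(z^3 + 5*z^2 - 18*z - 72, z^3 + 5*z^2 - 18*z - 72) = z^3 + 5*z^2 - 18*z - 72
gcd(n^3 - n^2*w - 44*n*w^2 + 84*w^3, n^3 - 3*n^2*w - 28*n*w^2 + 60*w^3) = n^2 - 8*n*w + 12*w^2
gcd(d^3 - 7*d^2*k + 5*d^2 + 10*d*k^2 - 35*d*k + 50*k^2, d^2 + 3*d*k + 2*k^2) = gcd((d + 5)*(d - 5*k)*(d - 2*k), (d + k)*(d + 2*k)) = 1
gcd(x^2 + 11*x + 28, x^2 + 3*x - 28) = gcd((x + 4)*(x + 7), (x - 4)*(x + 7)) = x + 7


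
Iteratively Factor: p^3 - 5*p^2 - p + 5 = (p - 5)*(p^2 - 1) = (p - 5)*(p + 1)*(p - 1)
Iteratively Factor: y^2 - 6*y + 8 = (y - 4)*(y - 2)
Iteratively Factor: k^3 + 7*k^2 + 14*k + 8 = (k + 2)*(k^2 + 5*k + 4) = (k + 1)*(k + 2)*(k + 4)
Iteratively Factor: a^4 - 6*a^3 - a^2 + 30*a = (a - 3)*(a^3 - 3*a^2 - 10*a) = a*(a - 3)*(a^2 - 3*a - 10) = a*(a - 3)*(a + 2)*(a - 5)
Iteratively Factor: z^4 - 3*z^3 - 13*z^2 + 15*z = (z - 5)*(z^3 + 2*z^2 - 3*z) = (z - 5)*(z - 1)*(z^2 + 3*z) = z*(z - 5)*(z - 1)*(z + 3)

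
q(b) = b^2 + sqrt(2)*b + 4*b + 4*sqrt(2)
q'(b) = 2*b + sqrt(2) + 4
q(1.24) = 13.91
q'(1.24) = 7.89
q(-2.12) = -1.33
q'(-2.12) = 1.17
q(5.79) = 70.53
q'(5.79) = 16.99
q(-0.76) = 2.12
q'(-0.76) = 3.89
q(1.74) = 18.11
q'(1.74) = 8.89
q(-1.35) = 0.17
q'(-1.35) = 2.71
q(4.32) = 47.71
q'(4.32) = 14.05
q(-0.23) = 4.46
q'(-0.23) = 4.95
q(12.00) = 214.63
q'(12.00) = 29.41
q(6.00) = 74.14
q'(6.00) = 17.41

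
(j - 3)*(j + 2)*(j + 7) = j^3 + 6*j^2 - 13*j - 42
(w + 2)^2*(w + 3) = w^3 + 7*w^2 + 16*w + 12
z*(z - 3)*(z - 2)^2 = z^4 - 7*z^3 + 16*z^2 - 12*z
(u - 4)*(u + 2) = u^2 - 2*u - 8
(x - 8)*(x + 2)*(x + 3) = x^3 - 3*x^2 - 34*x - 48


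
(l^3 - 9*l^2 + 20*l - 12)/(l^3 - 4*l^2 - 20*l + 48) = (l - 1)/(l + 4)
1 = 1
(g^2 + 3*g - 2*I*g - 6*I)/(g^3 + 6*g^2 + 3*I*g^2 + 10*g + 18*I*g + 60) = (g + 3)/(g^2 + g*(6 + 5*I) + 30*I)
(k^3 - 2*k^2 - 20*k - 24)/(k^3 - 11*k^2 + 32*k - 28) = (k^3 - 2*k^2 - 20*k - 24)/(k^3 - 11*k^2 + 32*k - 28)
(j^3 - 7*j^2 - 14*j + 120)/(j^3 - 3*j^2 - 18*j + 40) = (j - 6)/(j - 2)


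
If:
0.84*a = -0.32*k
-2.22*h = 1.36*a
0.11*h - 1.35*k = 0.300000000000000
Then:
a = 0.09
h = -0.05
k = -0.23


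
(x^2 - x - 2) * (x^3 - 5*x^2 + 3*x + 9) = x^5 - 6*x^4 + 6*x^3 + 16*x^2 - 15*x - 18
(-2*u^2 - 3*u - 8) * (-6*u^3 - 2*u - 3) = 12*u^5 + 18*u^4 + 52*u^3 + 12*u^2 + 25*u + 24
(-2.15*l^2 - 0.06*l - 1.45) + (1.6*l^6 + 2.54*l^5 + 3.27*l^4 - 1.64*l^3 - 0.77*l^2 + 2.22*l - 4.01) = 1.6*l^6 + 2.54*l^5 + 3.27*l^4 - 1.64*l^3 - 2.92*l^2 + 2.16*l - 5.46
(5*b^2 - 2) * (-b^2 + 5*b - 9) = -5*b^4 + 25*b^3 - 43*b^2 - 10*b + 18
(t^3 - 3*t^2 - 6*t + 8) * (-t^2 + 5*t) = -t^5 + 8*t^4 - 9*t^3 - 38*t^2 + 40*t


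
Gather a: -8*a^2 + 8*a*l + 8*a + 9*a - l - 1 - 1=-8*a^2 + a*(8*l + 17) - l - 2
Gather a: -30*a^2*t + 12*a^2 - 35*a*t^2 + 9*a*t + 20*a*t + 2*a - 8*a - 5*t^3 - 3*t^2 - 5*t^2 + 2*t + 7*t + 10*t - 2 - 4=a^2*(12 - 30*t) + a*(-35*t^2 + 29*t - 6) - 5*t^3 - 8*t^2 + 19*t - 6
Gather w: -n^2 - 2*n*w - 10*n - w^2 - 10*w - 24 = -n^2 - 10*n - w^2 + w*(-2*n - 10) - 24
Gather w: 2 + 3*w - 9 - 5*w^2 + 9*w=-5*w^2 + 12*w - 7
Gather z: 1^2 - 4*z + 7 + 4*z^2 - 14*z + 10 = 4*z^2 - 18*z + 18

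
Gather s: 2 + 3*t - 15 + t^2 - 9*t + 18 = t^2 - 6*t + 5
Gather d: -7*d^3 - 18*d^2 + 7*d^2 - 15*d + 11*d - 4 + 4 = -7*d^3 - 11*d^2 - 4*d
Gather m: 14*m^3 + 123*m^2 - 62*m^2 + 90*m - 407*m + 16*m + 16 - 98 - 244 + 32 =14*m^3 + 61*m^2 - 301*m - 294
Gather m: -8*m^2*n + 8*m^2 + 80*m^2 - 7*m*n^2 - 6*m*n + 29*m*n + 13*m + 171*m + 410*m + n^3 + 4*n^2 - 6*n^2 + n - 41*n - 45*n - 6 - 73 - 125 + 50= m^2*(88 - 8*n) + m*(-7*n^2 + 23*n + 594) + n^3 - 2*n^2 - 85*n - 154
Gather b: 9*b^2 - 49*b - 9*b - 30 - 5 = 9*b^2 - 58*b - 35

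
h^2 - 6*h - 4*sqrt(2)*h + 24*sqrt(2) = (h - 6)*(h - 4*sqrt(2))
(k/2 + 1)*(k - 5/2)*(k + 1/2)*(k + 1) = k^4/2 + k^3/2 - 21*k^2/8 - 31*k/8 - 5/4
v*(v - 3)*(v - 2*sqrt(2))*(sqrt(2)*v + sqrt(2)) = sqrt(2)*v^4 - 4*v^3 - 2*sqrt(2)*v^3 - 3*sqrt(2)*v^2 + 8*v^2 + 12*v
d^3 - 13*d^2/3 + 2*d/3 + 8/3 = (d - 4)*(d - 1)*(d + 2/3)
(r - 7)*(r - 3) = r^2 - 10*r + 21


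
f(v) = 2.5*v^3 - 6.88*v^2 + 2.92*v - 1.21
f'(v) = 7.5*v^2 - 13.76*v + 2.92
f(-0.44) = -4.04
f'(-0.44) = 10.43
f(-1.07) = -15.27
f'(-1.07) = 26.23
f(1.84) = -3.56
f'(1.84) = 2.99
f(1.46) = -3.83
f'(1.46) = -1.18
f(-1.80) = -43.34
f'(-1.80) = 51.99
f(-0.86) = -10.40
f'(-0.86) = 20.30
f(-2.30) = -74.74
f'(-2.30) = 74.24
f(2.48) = 1.85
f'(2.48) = 14.92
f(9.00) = 1290.29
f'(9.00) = 486.58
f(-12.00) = -5346.97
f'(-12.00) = 1248.04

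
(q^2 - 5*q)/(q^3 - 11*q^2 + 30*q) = 1/(q - 6)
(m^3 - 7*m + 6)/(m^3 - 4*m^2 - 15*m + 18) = (m - 2)/(m - 6)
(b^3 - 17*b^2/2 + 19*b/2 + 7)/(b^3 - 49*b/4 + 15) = 2*(2*b^3 - 17*b^2 + 19*b + 14)/(4*b^3 - 49*b + 60)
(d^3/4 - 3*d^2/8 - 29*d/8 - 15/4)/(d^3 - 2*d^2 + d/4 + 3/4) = (2*d^3 - 3*d^2 - 29*d - 30)/(2*(4*d^3 - 8*d^2 + d + 3))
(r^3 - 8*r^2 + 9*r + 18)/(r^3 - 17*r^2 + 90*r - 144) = (r + 1)/(r - 8)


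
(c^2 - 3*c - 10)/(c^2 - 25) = (c + 2)/(c + 5)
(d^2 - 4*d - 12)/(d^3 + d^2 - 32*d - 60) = 1/(d + 5)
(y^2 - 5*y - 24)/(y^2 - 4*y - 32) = (y + 3)/(y + 4)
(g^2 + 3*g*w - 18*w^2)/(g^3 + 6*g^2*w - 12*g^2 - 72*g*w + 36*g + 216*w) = (g - 3*w)/(g^2 - 12*g + 36)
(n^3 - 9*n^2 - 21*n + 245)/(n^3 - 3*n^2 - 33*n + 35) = (n - 7)/(n - 1)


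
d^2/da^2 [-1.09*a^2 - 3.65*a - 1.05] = -2.18000000000000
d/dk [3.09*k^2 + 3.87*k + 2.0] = 6.18*k + 3.87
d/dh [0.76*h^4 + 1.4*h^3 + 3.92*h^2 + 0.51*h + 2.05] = 3.04*h^3 + 4.2*h^2 + 7.84*h + 0.51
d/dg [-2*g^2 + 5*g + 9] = 5 - 4*g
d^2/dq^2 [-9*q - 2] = 0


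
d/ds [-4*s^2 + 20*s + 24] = 20 - 8*s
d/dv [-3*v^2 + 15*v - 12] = 15 - 6*v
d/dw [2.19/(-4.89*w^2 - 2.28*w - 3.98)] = (21.4182*w + 4.9932)/(4.89*w^2 + 2.28*w + 3.98)^2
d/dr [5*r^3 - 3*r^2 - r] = 15*r^2 - 6*r - 1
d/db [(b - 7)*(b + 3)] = 2*b - 4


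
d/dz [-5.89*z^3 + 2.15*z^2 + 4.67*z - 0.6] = -17.67*z^2 + 4.3*z + 4.67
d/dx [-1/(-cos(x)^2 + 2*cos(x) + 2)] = 2*(cos(x) - 1)*sin(x)/(sin(x)^2 + 2*cos(x) + 1)^2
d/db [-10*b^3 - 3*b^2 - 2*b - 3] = -30*b^2 - 6*b - 2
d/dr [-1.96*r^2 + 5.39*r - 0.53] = 5.39 - 3.92*r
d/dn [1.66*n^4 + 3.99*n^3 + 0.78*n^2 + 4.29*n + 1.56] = 6.64*n^3 + 11.97*n^2 + 1.56*n + 4.29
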